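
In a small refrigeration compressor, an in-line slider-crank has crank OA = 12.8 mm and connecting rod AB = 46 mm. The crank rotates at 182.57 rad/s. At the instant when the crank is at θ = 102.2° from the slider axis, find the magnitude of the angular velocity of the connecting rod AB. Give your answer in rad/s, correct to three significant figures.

ω = 182.6 rad/s
The rod makes angle φ with the slider axis where L sinφ = r sinθ; differentiating, L cosφ·φ̇ = r ω cosθ.
L cosφ = √(L² − r² sin²θ) = 0.044266 m.
|ω_rod| = r ω |cosθ| / √(L² − r² sin²θ) = 0.0128·182.6·0.21132/0.044266 = 11.156 rad/s.

11.2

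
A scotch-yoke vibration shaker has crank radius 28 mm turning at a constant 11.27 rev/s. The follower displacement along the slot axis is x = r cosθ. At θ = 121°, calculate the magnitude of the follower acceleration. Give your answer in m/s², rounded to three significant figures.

72.3

ω = 70.81 rad/s (from 11.27 rev/s).
x = r cosθ ⇒ ẍ = −rω² cosθ (ω constant).
|a| = rω²|cosθ| = 0.028·(70.81)²·|cos 121°| = 72.311 m/s².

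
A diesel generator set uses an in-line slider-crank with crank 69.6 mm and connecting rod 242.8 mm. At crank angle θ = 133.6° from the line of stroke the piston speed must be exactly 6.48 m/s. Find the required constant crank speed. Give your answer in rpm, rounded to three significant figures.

1540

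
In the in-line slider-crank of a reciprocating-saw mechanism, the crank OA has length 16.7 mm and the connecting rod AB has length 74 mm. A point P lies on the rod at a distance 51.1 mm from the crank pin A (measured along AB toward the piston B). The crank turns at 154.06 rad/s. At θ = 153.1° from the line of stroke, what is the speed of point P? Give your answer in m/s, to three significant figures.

1.23

ω = 154.1 rad/s.  Crank-pin speed |V_A| = rω = 2.5728 m/s, perpendicular to OA.
Rod angle: sinφ = −(r/L) sinθ ⇒ φ = -5.860°; ω_rod = −rω cosθ/√(L²−r²sin²θ) = +31.169 rad/s.
V_P = V_A + ω_rod × AP, with AP = 0.0511 m along the rod.
Components: V_Px = −rω sinθ − a·ω_rod·sinφ = -1.0014 m/s;  V_Py = rω cosθ + a·ω_rod·cosφ = -0.71003 m/s.
|V_P| = √(V_Px² + V_Py²) = 1.2276 m/s.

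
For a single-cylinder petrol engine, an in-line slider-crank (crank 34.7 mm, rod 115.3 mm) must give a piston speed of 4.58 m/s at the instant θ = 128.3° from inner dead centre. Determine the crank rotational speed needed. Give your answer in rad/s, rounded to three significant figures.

For an in-line slider-crank, |v_piston| = rω|sinθ|·[1 + r cosθ/√(L² − r² sin²θ)].
With r = 0.0347 m, L = 0.1153 m, θ = 128.3°: the bracketed kinematic factor |dx/dθ| = 0.022004 m.
ω = v/|dx/dθ| = 4.58/0.022004 = 208.14 rad/s.

208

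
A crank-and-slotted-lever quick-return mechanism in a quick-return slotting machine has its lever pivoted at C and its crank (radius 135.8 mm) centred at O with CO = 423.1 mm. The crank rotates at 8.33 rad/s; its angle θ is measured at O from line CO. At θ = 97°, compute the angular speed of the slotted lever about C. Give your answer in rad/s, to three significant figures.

ω = 8.33 rad/s
Crank pin A relative to C: A = (d + r cosθ, r sinθ); lever angle φ = atan2(r sinθ, d + r cosθ).
Differentiating tanφ: φ̇ = rω(d cosθ + r)/(d² + r² + 2dr cosθ).
d² + r² + 2dr cosθ = |CA|² = 0.183451 m²;  d cosθ + r = +0.084237 m.
|ω_lever| = |0.1358·8.33·+0.084237| / 0.183451 = 0.51943 rad/s.

0.519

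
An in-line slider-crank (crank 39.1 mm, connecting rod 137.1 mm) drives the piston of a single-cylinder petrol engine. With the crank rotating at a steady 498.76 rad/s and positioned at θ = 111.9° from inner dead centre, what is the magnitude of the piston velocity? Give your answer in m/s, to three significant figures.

ω = 498.8 rad/s
For an in-line slider-crank, x = r cosθ + √(L² − r² sin²θ), so v = −rω sinθ·[1 + r cosθ/√(L² − r² sin²θ)].
With r = 0.0391 m, L = 0.1371 m, θ = 111.9°: √(L² − r² sin²θ) = 0.13221 m.
v = −0.0391·498.8·0.92784·[1 + 0.0391·-0.37299/0.13221] = -16.098 m/s.
|v| = 16.098 m/s.

16.1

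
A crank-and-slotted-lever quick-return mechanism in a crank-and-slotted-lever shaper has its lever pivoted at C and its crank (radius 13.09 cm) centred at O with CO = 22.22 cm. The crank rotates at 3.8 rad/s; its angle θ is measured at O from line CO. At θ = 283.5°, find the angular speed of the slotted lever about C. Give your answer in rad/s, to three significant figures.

ω = 3.8 rad/s
Crank pin A relative to C: A = (d + r cosθ, r sinθ); lever angle φ = atan2(r sinθ, d + r cosθ).
Differentiating tanφ: φ̇ = rω(d cosθ + r)/(d² + r² + 2dr cosθ).
d² + r² + 2dr cosθ = |CA|² = 0.0800876 m²;  d cosθ + r = +0.18277 m.
|ω_lever| = |0.1309·3.8·+0.18277| / 0.0800876 = 1.1352 rad/s.

1.14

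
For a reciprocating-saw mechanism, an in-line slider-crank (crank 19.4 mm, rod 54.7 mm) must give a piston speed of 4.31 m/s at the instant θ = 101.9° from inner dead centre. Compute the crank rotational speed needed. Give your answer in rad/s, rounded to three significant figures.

For an in-line slider-crank, |v_piston| = rω|sinθ|·[1 + r cosθ/√(L² − r² sin²θ)].
With r = 0.0194 m, L = 0.0547 m, θ = 101.9°: the bracketed kinematic factor |dx/dθ| = 0.017503 m.
ω = v/|dx/dθ| = 4.31/0.017503 = 246.25 rad/s.

246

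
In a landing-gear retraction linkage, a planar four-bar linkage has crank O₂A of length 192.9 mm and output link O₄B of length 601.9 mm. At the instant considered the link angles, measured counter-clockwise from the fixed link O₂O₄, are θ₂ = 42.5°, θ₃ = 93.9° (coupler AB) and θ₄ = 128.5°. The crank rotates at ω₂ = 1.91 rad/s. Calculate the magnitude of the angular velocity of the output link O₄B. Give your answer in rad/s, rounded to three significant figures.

ω₂ = 1.91 rad/s
Differentiating the loop-closure r₂e^{iθ₂}+r₃e^{iθ₃}=r₁+r₄e^{iθ₄} gives r₂ω₂e^{iθ₂}+r₃ω₃e^{iθ₃}=r₄ω₄e^{iθ₄}.
Eliminating the other unknown: ω₄ = r₂ω₂ sin(θ₂−θ₃) / [r₄ sin(θ₄−θ₃)].
Numerator sine = -0.78152; denominator sine = +0.56784.
Result = 0.1929·1.91·(-0.78152) / (0.6019·(+0.56784)) = -0.84247 rad/s; magnitude 0.84247 rad/s.

0.842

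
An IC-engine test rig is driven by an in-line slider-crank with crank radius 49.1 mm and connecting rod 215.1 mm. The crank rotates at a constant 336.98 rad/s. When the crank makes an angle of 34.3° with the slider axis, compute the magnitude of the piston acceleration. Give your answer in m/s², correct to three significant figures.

ω = 337 rad/s
x(θ) = r cosθ + √(L² − r² sin²θ); with ω constant, a = ω²·d²x/dθ².
d²x/dθ² = −r cosθ − r²(cos2θ)/√u − r⁴ sin²2θ/(4u^{3/2}),  u = L² − r² sin²θ = 0.0455024 m².
Substituting r = 0.0491 m, L = 0.2151 m, θ = 34.3°: d²x/dθ² = -0.044815 m.
a = ω²·d²x/dθ² = (337)²·(-0.044815) = -5089 m/s²;  |a| = 5089 m/s².

5090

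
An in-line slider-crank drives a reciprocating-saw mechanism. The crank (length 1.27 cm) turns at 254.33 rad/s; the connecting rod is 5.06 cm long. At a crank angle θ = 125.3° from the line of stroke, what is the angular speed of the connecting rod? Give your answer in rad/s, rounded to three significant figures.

ω = 254.3 rad/s
The rod makes angle φ with the slider axis where L sinφ = r sinθ; differentiating, L cosφ·φ̇ = r ω cosθ.
L cosφ = √(L² − r² sin²θ) = 0.049527 m.
|ω_rod| = r ω |cosθ| / √(L² − r² sin²θ) = 0.0127·254.3·0.57786/0.049527 = 37.686 rad/s.

37.7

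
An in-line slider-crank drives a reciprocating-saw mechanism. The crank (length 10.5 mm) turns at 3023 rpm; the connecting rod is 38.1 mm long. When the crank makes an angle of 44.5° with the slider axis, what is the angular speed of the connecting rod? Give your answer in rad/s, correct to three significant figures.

ω = 316.6 rad/s (converted from 3023 rpm).
The rod makes angle φ with the slider axis where L sinφ = r sinθ; differentiating, L cosφ·φ̇ = r ω cosθ.
L cosφ = √(L² − r² sin²θ) = 0.037382 m.
|ω_rod| = r ω |cosθ| / √(L² − r² sin²θ) = 0.0105·316.6·0.71325/0.037382 = 63.421 rad/s.

63.4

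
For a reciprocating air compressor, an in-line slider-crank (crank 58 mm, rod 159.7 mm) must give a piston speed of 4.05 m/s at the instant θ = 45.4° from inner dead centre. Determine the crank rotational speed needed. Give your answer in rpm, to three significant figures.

For an in-line slider-crank, |v_piston| = rω|sinθ|·[1 + r cosθ/√(L² − r² sin²θ)].
With r = 0.058 m, L = 0.1597 m, θ = 45.4°: the bracketed kinematic factor |dx/dθ| = 0.0522 m.
ω = v/|dx/dθ| = 4.05/0.0522 = 77.587 rad/s.
N = 60ω/(2π) = 740.9 rpm.

741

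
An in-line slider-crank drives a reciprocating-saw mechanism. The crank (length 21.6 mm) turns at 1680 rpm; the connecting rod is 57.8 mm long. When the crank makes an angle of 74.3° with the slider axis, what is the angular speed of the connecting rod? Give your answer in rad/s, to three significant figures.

ω = 175.9 rad/s (converted from 1680 rpm).
The rod makes angle φ with the slider axis where L sinφ = r sinθ; differentiating, L cosφ·φ̇ = r ω cosθ.
L cosφ = √(L² − r² sin²θ) = 0.05393 m.
|ω_rod| = r ω |cosθ| / √(L² − r² sin²θ) = 0.0216·175.9·0.27060/0.05393 = 19.067 rad/s.

19.1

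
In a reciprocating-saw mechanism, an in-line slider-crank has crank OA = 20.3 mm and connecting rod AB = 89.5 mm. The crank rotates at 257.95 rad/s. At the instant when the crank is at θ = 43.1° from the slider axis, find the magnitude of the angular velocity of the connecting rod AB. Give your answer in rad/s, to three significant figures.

ω = 257.9 rad/s
The rod makes angle φ with the slider axis where L sinφ = r sinθ; differentiating, L cosφ·φ̇ = r ω cosθ.
L cosφ = √(L² − r² sin²θ) = 0.088419 m.
|ω_rod| = r ω |cosθ| / √(L² − r² sin²θ) = 0.0203·257.9·0.73016/0.088419 = 43.242 rad/s.

43.2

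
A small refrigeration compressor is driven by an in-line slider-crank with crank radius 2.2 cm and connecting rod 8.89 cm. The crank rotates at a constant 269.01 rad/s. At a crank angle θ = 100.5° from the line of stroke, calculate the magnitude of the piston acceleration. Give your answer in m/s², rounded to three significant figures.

668

ω = 269 rad/s
x(θ) = r cosθ + √(L² − r² sin²θ); with ω constant, a = ω²·d²x/dθ².
d²x/dθ² = −r cosθ − r²(cos2θ)/√u − r⁴ sin²2θ/(4u^{3/2}),  u = L² − r² sin²θ = 0.00743528 m².
Substituting r = 0.022 m, L = 0.0889 m, θ = 100.5°: d²x/dθ² = +0.0092377 m.
a = ω²·d²x/dθ² = (269)²·(+0.0092377) = +668.5 m/s²;  |a| = 668.5 m/s².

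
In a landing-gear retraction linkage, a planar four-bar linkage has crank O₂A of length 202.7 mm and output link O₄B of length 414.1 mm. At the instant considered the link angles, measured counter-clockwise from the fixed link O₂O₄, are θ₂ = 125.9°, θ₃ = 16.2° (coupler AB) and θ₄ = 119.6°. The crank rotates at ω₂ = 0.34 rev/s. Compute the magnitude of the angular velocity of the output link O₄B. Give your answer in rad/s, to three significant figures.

1.01

ω₂ = 2.136 rad/s (from 0.34 rev/s).
Differentiating the loop-closure r₂e^{iθ₂}+r₃e^{iθ₃}=r₁+r₄e^{iθ₄} gives r₂ω₂e^{iθ₂}+r₃ω₃e^{iθ₃}=r₄ω₄e^{iθ₄}.
Eliminating the other unknown: ω₄ = r₂ω₂ sin(θ₂−θ₃) / [r₄ sin(θ₄−θ₃)].
Numerator sine = +0.94147; denominator sine = +0.97278.
Result = 0.2027·2.136·(+0.94147) / (0.4141·(+0.97278)) = +1.012 rad/s; magnitude 1.012 rad/s.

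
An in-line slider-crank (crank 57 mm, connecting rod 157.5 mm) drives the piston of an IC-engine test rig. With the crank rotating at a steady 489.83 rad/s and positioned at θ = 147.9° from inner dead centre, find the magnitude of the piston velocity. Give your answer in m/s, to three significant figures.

10.2

ω = 489.8 rad/s
For an in-line slider-crank, x = r cosθ + √(L² − r² sin²θ), so v = −rω sinθ·[1 + r cosθ/√(L² − r² sin²θ)].
With r = 0.057 m, L = 0.1575 m, θ = 147.9°: √(L² − r² sin²θ) = 0.15456 m.
v = −0.057·489.8·0.53140·[1 + 0.057·-0.84712/0.15456] = -10.202 m/s.
|v| = 10.202 m/s.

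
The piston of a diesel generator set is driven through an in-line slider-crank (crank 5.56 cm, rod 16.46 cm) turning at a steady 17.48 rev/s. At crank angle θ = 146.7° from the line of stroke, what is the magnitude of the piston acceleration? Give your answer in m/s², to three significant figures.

ω = 2π·17.5 = 109.8 rad/s
x(θ) = r cosθ + √(L² − r² sin²θ); with ω constant, a = ω²·d²x/dθ².
d²x/dθ² = −r cosθ − r²(cos2θ)/√u − r⁴ sin²2θ/(4u^{3/2}),  u = L² − r² sin²θ = 0.0261613 m².
Substituting r = 0.0556 m, L = 0.1646 m, θ = 146.7°: d²x/dθ² = +0.038405 m.
a = ω²·d²x/dθ² = (109.8)²·(+0.038405) = +463.26 m/s²;  |a| = 463.26 m/s².

463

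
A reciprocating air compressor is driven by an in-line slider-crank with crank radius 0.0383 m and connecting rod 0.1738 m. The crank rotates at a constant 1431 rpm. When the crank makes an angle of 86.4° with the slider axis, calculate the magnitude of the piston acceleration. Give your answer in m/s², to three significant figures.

ω = 2π·1431/60 = 149.9 rad/s
x(θ) = r cosθ + √(L² − r² sin²θ); with ω constant, a = ω²·d²x/dθ².
d²x/dθ² = −r cosθ − r²(cos2θ)/√u − r⁴ sin²2θ/(4u^{3/2}),  u = L² − r² sin²θ = 0.0287453 m².
Substituting r = 0.0383 m, L = 0.1738 m, θ = 86.4°: d²x/dθ² = +0.0061771 m.
a = ω²·d²x/dθ² = (149.9)²·(+0.0061771) = +138.71 m/s²;  |a| = 138.71 m/s².

139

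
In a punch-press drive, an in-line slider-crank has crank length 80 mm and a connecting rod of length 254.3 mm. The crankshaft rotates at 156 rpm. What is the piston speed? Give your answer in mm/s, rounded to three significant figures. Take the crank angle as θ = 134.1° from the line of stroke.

728

ω = 2π·156/60 = 16.34 rad/s
For an in-line slider-crank, x = r cosθ + √(L² − r² sin²θ), so v = −rω sinθ·[1 + r cosθ/√(L² − r² sin²θ)].
With r = 0.08 m, L = 0.2543 m, θ = 134.1°: √(L² − r² sin²θ) = 0.24773 m.
v = −0.08·16.34·0.71813·[1 + 0.08·-0.69591/0.24773] = -0.7276 m/s.
|v| = 0.7276 m/s = 727.6 mm/s.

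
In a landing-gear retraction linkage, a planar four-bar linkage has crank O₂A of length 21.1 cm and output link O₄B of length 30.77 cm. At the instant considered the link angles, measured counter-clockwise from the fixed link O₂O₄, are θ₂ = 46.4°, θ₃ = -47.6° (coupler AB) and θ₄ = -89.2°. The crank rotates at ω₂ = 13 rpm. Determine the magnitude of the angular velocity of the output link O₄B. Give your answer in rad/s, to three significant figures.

1.40

ω₂ = 1.361 rad/s (from 13 rpm).
Differentiating the loop-closure r₂e^{iθ₂}+r₃e^{iθ₃}=r₁+r₄e^{iθ₄} gives r₂ω₂e^{iθ₂}+r₃ω₃e^{iθ₃}=r₄ω₄e^{iθ₄}.
Eliminating the other unknown: ω₄ = r₂ω₂ sin(θ₂−θ₃) / [r₄ sin(θ₄−θ₃)].
Numerator sine = +0.99756; denominator sine = -0.66393.
Result = 0.211·1.361·(+0.99756) / (0.3077·(-0.66393)) = -1.4026 rad/s; magnitude 1.4026 rad/s.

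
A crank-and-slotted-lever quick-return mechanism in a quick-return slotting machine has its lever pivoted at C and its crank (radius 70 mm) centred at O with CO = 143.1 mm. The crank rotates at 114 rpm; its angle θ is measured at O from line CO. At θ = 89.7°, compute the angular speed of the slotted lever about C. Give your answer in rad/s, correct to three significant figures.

ω = 11.94 rad/s (from 114 rpm).
Crank pin A relative to C: A = (d + r cosθ, r sinθ); lever angle φ = atan2(r sinθ, d + r cosθ).
Differentiating tanφ: φ̇ = rω(d cosθ + r)/(d² + r² + 2dr cosθ).
d² + r² + 2dr cosθ = |CA|² = 0.0254825 m²;  d cosθ + r = +0.070749 m.
|ω_lever| = |0.07·11.94·+0.070749| / 0.0254825 = 2.3201 rad/s.

2.32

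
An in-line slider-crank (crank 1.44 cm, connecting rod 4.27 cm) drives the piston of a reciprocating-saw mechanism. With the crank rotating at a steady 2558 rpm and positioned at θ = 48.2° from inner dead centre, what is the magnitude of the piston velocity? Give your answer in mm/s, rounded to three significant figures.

3540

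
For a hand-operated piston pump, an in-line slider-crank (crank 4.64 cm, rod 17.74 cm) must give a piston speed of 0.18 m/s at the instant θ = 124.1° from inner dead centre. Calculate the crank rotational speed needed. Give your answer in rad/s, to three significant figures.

For an in-line slider-crank, |v_piston| = rω|sinθ|·[1 + r cosθ/√(L² − r² sin²θ)].
With r = 0.0464 m, L = 0.1774 m, θ = 124.1°: the bracketed kinematic factor |dx/dθ| = 0.032651 m.
ω = v/|dx/dθ| = 0.18/0.032651 = 5.5129 rad/s.

5.51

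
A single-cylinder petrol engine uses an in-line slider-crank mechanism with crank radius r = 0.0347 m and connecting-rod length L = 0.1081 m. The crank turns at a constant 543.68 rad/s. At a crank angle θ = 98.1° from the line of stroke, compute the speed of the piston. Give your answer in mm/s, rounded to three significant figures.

17800

ω = 543.7 rad/s
For an in-line slider-crank, x = r cosθ + √(L² − r² sin²θ), so v = −rω sinθ·[1 + r cosθ/√(L² − r² sin²θ)].
With r = 0.0347 m, L = 0.1081 m, θ = 98.1°: √(L² − r² sin²θ) = 0.1025 m.
v = −0.0347·543.7·0.99002·[1 + 0.0347·-0.14090/0.1025] = -17.787 m/s.
|v| = 17.787 m/s = 17787 mm/s.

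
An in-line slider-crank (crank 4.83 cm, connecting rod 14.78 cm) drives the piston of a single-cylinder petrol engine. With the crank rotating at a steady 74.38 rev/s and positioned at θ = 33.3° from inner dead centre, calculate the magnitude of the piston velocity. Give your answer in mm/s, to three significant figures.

15800

ω = 2π·74.4 = 467.3 rad/s
For an in-line slider-crank, x = r cosθ + √(L² − r² sin²θ), so v = −rω sinθ·[1 + r cosθ/√(L² − r² sin²θ)].
With r = 0.0483 m, L = 0.1478 m, θ = 33.3°: √(L² − r² sin²θ) = 0.1454 m.
v = −0.0483·467.3·0.54902·[1 + 0.0483·0.83581/0.1454] = -15.834 m/s.
|v| = 15.834 m/s = 15834 mm/s.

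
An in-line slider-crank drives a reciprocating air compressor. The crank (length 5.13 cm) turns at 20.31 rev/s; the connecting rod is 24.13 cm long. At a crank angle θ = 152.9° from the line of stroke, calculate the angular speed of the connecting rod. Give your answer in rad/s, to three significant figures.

24.3

ω = 127.6 rad/s (converted from 20.31 rev/s).
The rod makes angle φ with the slider axis where L sinφ = r sinθ; differentiating, L cosφ·φ̇ = r ω cosθ.
L cosφ = √(L² − r² sin²θ) = 0.24017 m.
|ω_rod| = r ω |cosθ| / √(L² − r² sin²θ) = 0.0513·127.6·0.89021/0.24017 = 24.266 rad/s.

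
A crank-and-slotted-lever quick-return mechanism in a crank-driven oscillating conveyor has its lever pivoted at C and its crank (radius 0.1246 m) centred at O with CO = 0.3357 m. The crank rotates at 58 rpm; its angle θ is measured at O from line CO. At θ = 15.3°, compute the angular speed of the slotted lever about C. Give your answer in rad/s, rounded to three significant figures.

1.62

ω = 6.074 rad/s (from 58 rpm).
Crank pin A relative to C: A = (d + r cosθ, r sinθ); lever angle φ = atan2(r sinθ, d + r cosθ).
Differentiating tanφ: φ̇ = rω(d cosθ + r)/(d² + r² + 2dr cosθ).
d² + r² + 2dr cosθ = |CA|² = 0.208911 m²;  d cosθ + r = +0.4484 m.
|ω_lever| = |0.1246·6.074·+0.4484| / 0.208911 = 1.6244 rad/s.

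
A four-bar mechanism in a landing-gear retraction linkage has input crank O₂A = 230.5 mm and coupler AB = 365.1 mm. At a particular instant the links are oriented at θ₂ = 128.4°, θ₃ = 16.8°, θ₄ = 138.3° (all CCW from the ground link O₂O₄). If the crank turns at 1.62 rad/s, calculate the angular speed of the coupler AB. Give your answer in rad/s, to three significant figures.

0.206

ω₂ = 1.62 rad/s
Differentiating the loop-closure r₂e^{iθ₂}+r₃e^{iθ₃}=r₁+r₄e^{iθ₄} gives r₂ω₂e^{iθ₂}+r₃ω₃e^{iθ₃}=r₄ω₄e^{iθ₄}.
Eliminating the other unknown: ω₃ = r₂ω₂ sin(θ₄−θ₂) / [r₃ sin(θ₃−θ₄)].
Numerator sine = +0.17193; denominator sine = -0.85264.
Result = 0.2305·1.62·(+0.17193) / (0.3651·(-0.85264)) = -0.20623 rad/s; magnitude 0.20623 rad/s.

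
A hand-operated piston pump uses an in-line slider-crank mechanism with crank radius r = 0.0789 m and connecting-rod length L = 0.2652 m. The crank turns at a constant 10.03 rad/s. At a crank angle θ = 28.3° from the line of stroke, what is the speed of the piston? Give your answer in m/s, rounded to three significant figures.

0.474

ω = 10.03 rad/s
For an in-line slider-crank, x = r cosθ + √(L² − r² sin²θ), so v = −rω sinθ·[1 + r cosθ/√(L² − r² sin²θ)].
With r = 0.0789 m, L = 0.2652 m, θ = 28.3°: √(L² − r² sin²θ) = 0.26255 m.
v = −0.0789·10.03·0.47409·[1 + 0.0789·0.88048/0.26255] = -0.47445 m/s.
|v| = 0.47445 m/s.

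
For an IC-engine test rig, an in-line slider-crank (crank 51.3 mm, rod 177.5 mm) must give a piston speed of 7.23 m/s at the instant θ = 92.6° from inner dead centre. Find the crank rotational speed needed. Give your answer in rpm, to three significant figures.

1370

For an in-line slider-crank, |v_piston| = rω|sinθ|·[1 + r cosθ/√(L² − r² sin²θ)].
With r = 0.0513 m, L = 0.1775 m, θ = 92.6°: the bracketed kinematic factor |dx/dθ| = 0.050545 m.
ω = v/|dx/dθ| = 7.23/0.050545 = 143.04 rad/s.
N = 60ω/(2π) = 1365.9 rpm.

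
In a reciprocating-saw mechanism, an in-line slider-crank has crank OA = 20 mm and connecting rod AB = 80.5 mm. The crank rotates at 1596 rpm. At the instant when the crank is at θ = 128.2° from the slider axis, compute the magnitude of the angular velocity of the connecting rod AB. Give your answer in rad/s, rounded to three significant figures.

26.2

ω = 167.1 rad/s (converted from 1596 rpm).
The rod makes angle φ with the slider axis where L sinφ = r sinθ; differentiating, L cosφ·φ̇ = r ω cosθ.
L cosφ = √(L² − r² sin²θ) = 0.078951 m.
|ω_rod| = r ω |cosθ| / √(L² − r² sin²θ) = 0.02·167.1·0.61841/0.078951 = 26.182 rad/s.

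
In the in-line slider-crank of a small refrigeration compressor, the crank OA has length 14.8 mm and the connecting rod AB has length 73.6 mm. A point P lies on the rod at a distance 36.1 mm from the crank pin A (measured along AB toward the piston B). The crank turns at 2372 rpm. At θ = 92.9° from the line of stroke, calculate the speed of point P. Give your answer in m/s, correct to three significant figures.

3.65

ω = 248.4 rad/s.  Crank-pin speed |V_A| = rω = 3.6762 m/s, perpendicular to OA.
Rod angle: sinφ = −(r/L) sinθ ⇒ φ = -11.585°; ω_rod = −rω cosθ/√(L²−r²sin²θ) = +2.5796 rad/s.
V_P = V_A + ω_rod × AP, with AP = 0.0361 m along the rod.
Components: V_Px = −rω sinθ − a·ω_rod·sinφ = -3.6528 m/s;  V_Py = rω cosθ + a·ω_rod·cosφ = -0.094765 m/s.
|V_P| = √(V_Px² + V_Py²) = 3.6541 m/s.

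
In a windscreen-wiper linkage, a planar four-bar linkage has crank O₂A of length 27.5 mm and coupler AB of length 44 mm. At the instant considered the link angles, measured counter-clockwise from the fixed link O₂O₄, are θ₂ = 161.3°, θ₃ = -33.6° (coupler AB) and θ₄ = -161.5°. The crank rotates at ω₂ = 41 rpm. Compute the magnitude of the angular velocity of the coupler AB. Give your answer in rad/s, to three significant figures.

ω₂ = 4.294 rad/s (from 41 rpm).
Differentiating the loop-closure r₂e^{iθ₂}+r₃e^{iθ₃}=r₁+r₄e^{iθ₄} gives r₂ω₂e^{iθ₂}+r₃ω₃e^{iθ₃}=r₄ω₄e^{iθ₄}.
Eliminating the other unknown: ω₃ = r₂ω₂ sin(θ₄−θ₂) / [r₃ sin(θ₃−θ₄)].
Numerator sine = +0.60460; denominator sine = +0.78908.
Result = 0.0275·4.294·(+0.60460) / (0.044·(+0.78908)) = +2.0561 rad/s; magnitude 2.0561 rad/s.

2.06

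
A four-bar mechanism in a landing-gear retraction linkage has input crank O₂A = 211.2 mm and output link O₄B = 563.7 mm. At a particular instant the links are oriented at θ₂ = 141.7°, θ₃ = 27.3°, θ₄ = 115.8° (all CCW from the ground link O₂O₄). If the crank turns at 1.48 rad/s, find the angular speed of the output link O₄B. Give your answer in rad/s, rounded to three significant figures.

ω₂ = 1.48 rad/s
Differentiating the loop-closure r₂e^{iθ₂}+r₃e^{iθ₃}=r₁+r₄e^{iθ₄} gives r₂ω₂e^{iθ₂}+r₃ω₃e^{iθ₃}=r₄ω₄e^{iθ₄}.
Eliminating the other unknown: ω₄ = r₂ω₂ sin(θ₂−θ₃) / [r₄ sin(θ₄−θ₃)].
Numerator sine = +0.91068; denominator sine = +0.99966.
Result = 0.2112·1.48·(+0.91068) / (0.5637·(+0.99966)) = +0.50515 rad/s; magnitude 0.50515 rad/s.

0.505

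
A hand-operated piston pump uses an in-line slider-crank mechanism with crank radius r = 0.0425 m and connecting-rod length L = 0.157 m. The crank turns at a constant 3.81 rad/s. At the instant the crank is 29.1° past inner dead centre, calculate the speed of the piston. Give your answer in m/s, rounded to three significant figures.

0.0975

ω = 3.81 rad/s
For an in-line slider-crank, x = r cosθ + √(L² − r² sin²θ), so v = −rω sinθ·[1 + r cosθ/√(L² − r² sin²θ)].
With r = 0.0425 m, L = 0.157 m, θ = 29.1°: √(L² − r² sin²θ) = 0.15563 m.
v = −0.0425·3.81·0.48634·[1 + 0.0425·0.87377/0.15563] = -0.09754 m/s.
|v| = 0.09754 m/s.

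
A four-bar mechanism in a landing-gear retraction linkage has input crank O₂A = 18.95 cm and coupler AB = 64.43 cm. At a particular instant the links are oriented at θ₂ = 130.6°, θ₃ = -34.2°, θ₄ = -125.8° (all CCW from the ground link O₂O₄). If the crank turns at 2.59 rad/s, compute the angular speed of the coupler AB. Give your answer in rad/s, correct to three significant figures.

ω₂ = 2.59 rad/s
Differentiating the loop-closure r₂e^{iθ₂}+r₃e^{iθ₃}=r₁+r₄e^{iθ₄} gives r₂ω₂e^{iθ₂}+r₃ω₃e^{iθ₃}=r₄ω₄e^{iθ₄}.
Eliminating the other unknown: ω₃ = r₂ω₂ sin(θ₄−θ₂) / [r₃ sin(θ₃−θ₄)].
Numerator sine = +0.97196; denominator sine = +0.99961.
Result = 0.1895·2.59·(+0.97196) / (0.6443·(+0.99961)) = +0.74069 rad/s; magnitude 0.74069 rad/s.

0.741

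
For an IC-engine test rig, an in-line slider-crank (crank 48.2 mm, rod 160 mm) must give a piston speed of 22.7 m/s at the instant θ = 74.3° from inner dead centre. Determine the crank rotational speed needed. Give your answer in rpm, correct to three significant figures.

4300

For an in-line slider-crank, |v_piston| = rω|sinθ|·[1 + r cosθ/√(L² − r² sin²θ)].
With r = 0.0482 m, L = 0.16 m, θ = 74.3°: the bracketed kinematic factor |dx/dθ| = 0.050354 m.
ω = v/|dx/dθ| = 22.7/0.050354 = 450.81 rad/s.
N = 60ω/(2π) = 4304.9 rpm.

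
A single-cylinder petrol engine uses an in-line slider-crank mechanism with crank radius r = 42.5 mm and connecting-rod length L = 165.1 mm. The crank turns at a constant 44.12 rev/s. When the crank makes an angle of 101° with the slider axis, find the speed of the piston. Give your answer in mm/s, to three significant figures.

11000

ω = 2π·44.1 = 277.2 rad/s
For an in-line slider-crank, x = r cosθ + √(L² − r² sin²θ), so v = −rω sinθ·[1 + r cosθ/√(L² − r² sin²θ)].
With r = 0.0425 m, L = 0.1651 m, θ = 101°: √(L² − r² sin²θ) = 0.15974 m.
v = −0.0425·277.2·0.98163·[1 + 0.0425·-0.19081/0.15974] = -10.978 m/s.
|v| = 10.978 m/s = 10978 mm/s.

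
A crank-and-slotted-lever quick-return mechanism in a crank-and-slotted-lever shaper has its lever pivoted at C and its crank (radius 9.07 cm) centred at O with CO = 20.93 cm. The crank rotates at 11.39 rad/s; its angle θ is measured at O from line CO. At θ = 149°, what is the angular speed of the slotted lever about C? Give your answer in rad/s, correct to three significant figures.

4.70

ω = 11.39 rad/s
Crank pin A relative to C: A = (d + r cosθ, r sinθ); lever angle φ = atan2(r sinθ, d + r cosθ).
Differentiating tanφ: φ̇ = rω(d cosθ + r)/(d² + r² + 2dr cosθ).
d² + r² + 2dr cosθ = |CA|² = 0.0194889 m²;  d cosθ + r = -0.088705 m.
|ω_lever| = |0.0907·11.39·-0.088705| / 0.0194889 = 4.7021 rad/s.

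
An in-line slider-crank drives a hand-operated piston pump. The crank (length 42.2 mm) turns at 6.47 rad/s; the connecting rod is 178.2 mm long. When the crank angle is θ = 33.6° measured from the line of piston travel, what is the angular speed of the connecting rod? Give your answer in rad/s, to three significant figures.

ω = 6.47 rad/s
The rod makes angle φ with the slider axis where L sinφ = r sinθ; differentiating, L cosφ·φ̇ = r ω cosθ.
L cosφ = √(L² − r² sin²θ) = 0.17666 m.
|ω_rod| = r ω |cosθ| / √(L² − r² sin²θ) = 0.0422·6.47·0.83292/0.17666 = 1.2873 rad/s.

1.29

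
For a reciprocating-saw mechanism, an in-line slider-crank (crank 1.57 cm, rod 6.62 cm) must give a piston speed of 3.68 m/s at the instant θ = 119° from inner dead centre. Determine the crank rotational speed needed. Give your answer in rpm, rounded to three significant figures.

2900

For an in-line slider-crank, |v_piston| = rω|sinθ|·[1 + r cosθ/√(L² − r² sin²θ)].
With r = 0.0157 m, L = 0.0662 m, θ = 119°: the bracketed kinematic factor |dx/dθ| = 0.012118 m.
ω = v/|dx/dθ| = 3.68/0.012118 = 303.69 rad/s.
N = 60ω/(2π) = 2900 rpm.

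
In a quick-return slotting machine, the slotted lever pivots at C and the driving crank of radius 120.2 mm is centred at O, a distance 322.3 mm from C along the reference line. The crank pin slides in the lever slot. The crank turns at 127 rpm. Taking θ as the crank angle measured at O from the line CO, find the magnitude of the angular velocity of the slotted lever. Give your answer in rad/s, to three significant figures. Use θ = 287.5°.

2.45

ω = 13.3 rad/s (from 127 rpm).
Crank pin A relative to C: A = (d + r cosθ, r sinθ); lever angle φ = atan2(r sinθ, d + r cosθ).
Differentiating tanφ: φ̇ = rω(d cosθ + r)/(d² + r² + 2dr cosθ).
d² + r² + 2dr cosθ = |CA|² = 0.141624 m²;  d cosθ + r = +0.21712 m.
|ω_lever| = |0.1202·13.3·+0.21712| / 0.141624 = 2.4507 rad/s.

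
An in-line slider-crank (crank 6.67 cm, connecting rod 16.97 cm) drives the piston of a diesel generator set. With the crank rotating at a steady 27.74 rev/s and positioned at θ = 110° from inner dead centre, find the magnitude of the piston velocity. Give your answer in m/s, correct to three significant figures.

9.34

ω = 2π·27.7 = 174.3 rad/s
For an in-line slider-crank, x = r cosθ + √(L² − r² sin²θ), so v = −rω sinθ·[1 + r cosθ/√(L² − r² sin²θ)].
With r = 0.0667 m, L = 0.1697 m, θ = 110°: √(L² − r² sin²θ) = 0.1577 m.
v = −0.0667·174.3·0.93969·[1 + 0.0667·-0.34202/0.1577] = -9.3441 m/s.
|v| = 9.3441 m/s.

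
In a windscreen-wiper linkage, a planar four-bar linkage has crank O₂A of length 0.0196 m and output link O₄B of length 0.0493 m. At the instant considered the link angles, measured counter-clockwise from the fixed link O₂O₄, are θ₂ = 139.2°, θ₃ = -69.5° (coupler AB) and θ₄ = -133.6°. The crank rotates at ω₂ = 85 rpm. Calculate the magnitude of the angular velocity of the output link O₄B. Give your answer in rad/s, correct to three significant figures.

1.89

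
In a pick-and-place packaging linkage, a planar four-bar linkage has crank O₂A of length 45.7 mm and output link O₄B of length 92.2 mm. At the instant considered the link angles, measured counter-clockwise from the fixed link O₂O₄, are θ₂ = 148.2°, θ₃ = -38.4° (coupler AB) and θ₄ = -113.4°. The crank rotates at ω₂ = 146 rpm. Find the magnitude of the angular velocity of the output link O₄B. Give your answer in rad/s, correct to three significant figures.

ω₂ = 15.29 rad/s (from 146 rpm).
Differentiating the loop-closure r₂e^{iθ₂}+r₃e^{iθ₃}=r₁+r₄e^{iθ₄} gives r₂ω₂e^{iθ₂}+r₃ω₃e^{iθ₃}=r₄ω₄e^{iθ₄}.
Eliminating the other unknown: ω₄ = r₂ω₂ sin(θ₂−θ₃) / [r₄ sin(θ₄−θ₃)].
Numerator sine = -0.11494; denominator sine = -0.96593.
Result = 0.0457·15.29·(-0.11494) / (0.0922·(-0.96593)) = +0.90174 rad/s; magnitude 0.90174 rad/s.

0.902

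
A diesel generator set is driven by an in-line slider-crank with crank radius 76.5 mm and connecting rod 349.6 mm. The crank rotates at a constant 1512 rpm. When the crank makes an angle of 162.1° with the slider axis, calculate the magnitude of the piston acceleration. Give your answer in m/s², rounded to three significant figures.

ω = 2π·1512/60 = 158.3 rad/s
x(θ) = r cosθ + √(L² − r² sin²θ); with ω constant, a = ω²·d²x/dθ².
d²x/dθ² = −r cosθ − r²(cos2θ)/√u − r⁴ sin²2θ/(4u^{3/2}),  u = L² − r² sin²θ = 0.121667 m².
Substituting r = 0.0765 m, L = 0.3496 m, θ = 162.1°: d²x/dθ² = +0.05912 m.
a = ω²·d²x/dθ² = (158.3)²·(+0.05912) = +1482.2 m/s²;  |a| = 1482.2 m/s².

1480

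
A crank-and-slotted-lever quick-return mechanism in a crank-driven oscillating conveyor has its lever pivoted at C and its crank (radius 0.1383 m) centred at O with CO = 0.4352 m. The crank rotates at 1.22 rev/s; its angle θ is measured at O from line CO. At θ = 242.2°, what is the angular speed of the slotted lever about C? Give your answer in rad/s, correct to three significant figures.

0.450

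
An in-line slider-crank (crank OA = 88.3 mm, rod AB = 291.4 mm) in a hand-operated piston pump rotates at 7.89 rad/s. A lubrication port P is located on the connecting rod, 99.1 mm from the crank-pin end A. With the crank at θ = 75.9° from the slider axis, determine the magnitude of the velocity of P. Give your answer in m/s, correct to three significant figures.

0.702

ω = 7.89 rad/s.  Crank-pin speed |V_A| = rω = 0.69669 m/s, perpendicular to OA.
Rod angle: sinφ = −(r/L) sinθ ⇒ φ = -17.091°; ω_rod = −rω cosθ/√(L²−r²sin²θ) = -0.60935 rad/s.
V_P = V_A + ω_rod × AP, with AP = 0.0991 m along the rod.
Components: V_Px = −rω sinθ − a·ω_rod·sinφ = -0.69344 m/s;  V_Py = rω cosθ + a·ω_rod·cosφ = +0.112 m/s.
|V_P| = √(V_Px² + V_Py²) = 0.70243 m/s.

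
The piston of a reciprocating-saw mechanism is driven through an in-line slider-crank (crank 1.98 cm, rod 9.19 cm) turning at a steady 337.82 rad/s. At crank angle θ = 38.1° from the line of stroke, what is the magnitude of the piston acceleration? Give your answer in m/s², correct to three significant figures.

ω = 337.8 rad/s
x(θ) = r cosθ + √(L² − r² sin²θ); with ω constant, a = ω²·d²x/dθ².
d²x/dθ² = −r cosθ − r²(cos2θ)/√u − r⁴ sin²2θ/(4u^{3/2}),  u = L² − r² sin²θ = 0.00829635 m².
Substituting r = 0.0198 m, L = 0.0919 m, θ = 38.1°: d²x/dθ² = -0.016656 m.
a = ω²·d²x/dθ² = (337.8)²·(-0.016656) = -1900.8 m/s²;  |a| = 1900.8 m/s².

1900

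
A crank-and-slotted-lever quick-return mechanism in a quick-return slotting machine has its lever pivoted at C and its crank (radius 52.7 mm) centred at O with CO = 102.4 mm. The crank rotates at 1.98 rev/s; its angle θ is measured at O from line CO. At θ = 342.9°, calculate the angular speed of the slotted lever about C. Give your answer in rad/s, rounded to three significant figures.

ω = 12.44 rad/s (from 1.98 rev/s).
Crank pin A relative to C: A = (d + r cosθ, r sinθ); lever angle φ = atan2(r sinθ, d + r cosθ).
Differentiating tanφ: φ̇ = rω(d cosθ + r)/(d² + r² + 2dr cosθ).
d² + r² + 2dr cosθ = |CA|² = 0.0235789 m²;  d cosθ + r = +0.15057 m.
|ω_lever| = |0.0527·12.44·+0.15057| / 0.0235789 = 4.1868 rad/s.

4.19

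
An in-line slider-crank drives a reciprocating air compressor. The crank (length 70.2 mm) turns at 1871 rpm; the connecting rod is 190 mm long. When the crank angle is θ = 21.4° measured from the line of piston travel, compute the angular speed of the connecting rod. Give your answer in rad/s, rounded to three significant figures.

68.0

ω = 195.9 rad/s (converted from 1871 rpm).
The rod makes angle φ with the slider axis where L sinφ = r sinθ; differentiating, L cosφ·φ̇ = r ω cosθ.
L cosφ = √(L² − r² sin²θ) = 0.18827 m.
|ω_rod| = r ω |cosθ| / √(L² − r² sin²θ) = 0.0702·195.9·0.93106/0.18827 = 68.021 rad/s.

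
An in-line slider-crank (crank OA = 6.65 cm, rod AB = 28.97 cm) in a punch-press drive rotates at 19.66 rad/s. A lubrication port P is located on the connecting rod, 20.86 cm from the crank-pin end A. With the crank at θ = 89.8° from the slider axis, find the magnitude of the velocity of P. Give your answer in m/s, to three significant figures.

1.31

ω = 19.66 rad/s.  Crank-pin speed |V_A| = rω = 1.3074 m/s, perpendicular to OA.
Rod angle: sinφ = −(r/L) sinθ ⇒ φ = -13.270°; ω_rod = −rω cosθ/√(L²−r²sin²θ) = -0.016185 rad/s.
V_P = V_A + ω_rod × AP, with AP = 0.2086 m along the rod.
Components: V_Px = −rω sinθ − a·ω_rod·sinφ = -1.3082 m/s;  V_Py = rω cosθ + a·ω_rod·cosφ = +0.0012776 m/s.
|V_P| = √(V_Px² + V_Py²) = 1.3082 m/s.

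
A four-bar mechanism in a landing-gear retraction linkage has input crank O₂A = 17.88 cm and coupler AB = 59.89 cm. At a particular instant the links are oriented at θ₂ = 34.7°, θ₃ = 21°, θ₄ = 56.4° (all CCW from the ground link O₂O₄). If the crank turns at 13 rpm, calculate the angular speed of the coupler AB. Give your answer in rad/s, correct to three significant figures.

0.259

ω₂ = 1.361 rad/s (from 13 rpm).
Differentiating the loop-closure r₂e^{iθ₂}+r₃e^{iθ₃}=r₁+r₄e^{iθ₄} gives r₂ω₂e^{iθ₂}+r₃ω₃e^{iθ₃}=r₄ω₄e^{iθ₄}.
Eliminating the other unknown: ω₃ = r₂ω₂ sin(θ₄−θ₂) / [r₃ sin(θ₃−θ₄)].
Numerator sine = +0.36975; denominator sine = -0.57928.
Result = 0.1788·1.361·(+0.36975) / (0.5989·(-0.57928)) = -0.25942 rad/s; magnitude 0.25942 rad/s.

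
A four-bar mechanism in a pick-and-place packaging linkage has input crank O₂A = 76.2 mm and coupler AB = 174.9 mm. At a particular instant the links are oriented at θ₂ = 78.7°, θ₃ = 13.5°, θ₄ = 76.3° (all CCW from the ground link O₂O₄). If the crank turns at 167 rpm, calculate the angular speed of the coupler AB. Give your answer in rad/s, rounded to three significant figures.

0.359

ω₂ = 17.49 rad/s (from 167 rpm).
Differentiating the loop-closure r₂e^{iθ₂}+r₃e^{iθ₃}=r₁+r₄e^{iθ₄} gives r₂ω₂e^{iθ₂}+r₃ω₃e^{iθ₃}=r₄ω₄e^{iθ₄}.
Eliminating the other unknown: ω₃ = r₂ω₂ sin(θ₄−θ₂) / [r₃ sin(θ₃−θ₄)].
Numerator sine = -0.04188; denominator sine = -0.88942.
Result = 0.0762·17.49·(-0.04188) / (0.1749·(-0.88942)) = +0.35873 rad/s; magnitude 0.35873 rad/s.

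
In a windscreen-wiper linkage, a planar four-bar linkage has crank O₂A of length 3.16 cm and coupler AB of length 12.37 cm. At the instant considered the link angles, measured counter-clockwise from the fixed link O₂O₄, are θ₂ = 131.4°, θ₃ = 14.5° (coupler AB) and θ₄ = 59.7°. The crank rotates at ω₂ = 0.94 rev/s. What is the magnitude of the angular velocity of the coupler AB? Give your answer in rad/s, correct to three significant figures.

2.02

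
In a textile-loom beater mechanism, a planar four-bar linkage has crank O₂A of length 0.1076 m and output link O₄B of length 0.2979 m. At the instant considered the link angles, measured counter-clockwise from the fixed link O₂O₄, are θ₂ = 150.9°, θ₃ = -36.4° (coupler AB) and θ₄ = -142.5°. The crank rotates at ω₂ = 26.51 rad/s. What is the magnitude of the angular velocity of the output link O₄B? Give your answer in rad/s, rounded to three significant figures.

1.27

ω₂ = 26.51 rad/s
Differentiating the loop-closure r₂e^{iθ₂}+r₃e^{iθ₃}=r₁+r₄e^{iθ₄} gives r₂ω₂e^{iθ₂}+r₃ω₃e^{iθ₃}=r₄ω₄e^{iθ₄}.
Eliminating the other unknown: ω₄ = r₂ω₂ sin(θ₂−θ₃) / [r₄ sin(θ₄−θ₃)].
Numerator sine = -0.12706; denominator sine = -0.96078.
Result = 0.1076·26.51·(-0.12706) / (0.2979·(-0.96078)) = +1.2663 rad/s; magnitude 1.2663 rad/s.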